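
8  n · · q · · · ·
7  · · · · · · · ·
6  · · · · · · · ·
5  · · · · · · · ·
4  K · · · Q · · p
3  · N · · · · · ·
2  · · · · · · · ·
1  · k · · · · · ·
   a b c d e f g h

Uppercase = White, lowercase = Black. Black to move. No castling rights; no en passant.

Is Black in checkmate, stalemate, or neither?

neither

Black to move; black king on b1.
In check: yes, from the white queen on e4.
King squares — a1: attacked by Nb3; c1: attacked by Nb3; a2: available; b2: available; c2: attacked by Qe4.
Legal moves for Black: Kb2, Ka2, Qd3.
Black is in check but has 3 legal moves → neither.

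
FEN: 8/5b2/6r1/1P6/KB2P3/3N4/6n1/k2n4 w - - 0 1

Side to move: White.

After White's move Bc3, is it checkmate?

no

After Bc3: black king on a1; in check: yes, from the white bishop on c3.
Black has 4 legal replies: Ka2, Kb1, Nxc3+, Nb2+.
In check but a legal move exists → not checkmate.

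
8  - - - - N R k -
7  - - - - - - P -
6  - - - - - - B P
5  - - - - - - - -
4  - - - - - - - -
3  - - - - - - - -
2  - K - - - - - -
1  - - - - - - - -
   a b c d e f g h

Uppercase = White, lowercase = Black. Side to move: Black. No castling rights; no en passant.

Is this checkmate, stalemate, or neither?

checkmate

Black to move; black king on g8.
In check: yes, from the white rook on f8.
King squares — f7: attacked by Bg6; g7: attacked by Ph6; h7: attacked by Bg6; f8: attacked by Pg7; h8: attacked by Pg7.
Legal moves for Black: none.
In check with no legal moves → checkmate.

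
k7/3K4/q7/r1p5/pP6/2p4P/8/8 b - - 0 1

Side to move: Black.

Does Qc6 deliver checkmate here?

no

After Qc6: white king on d7; in check: yes, from the black queen on c6.
White has 3 legal replies: Kd8, Ke7, Kxc6.
In check but a legal move exists → not checkmate.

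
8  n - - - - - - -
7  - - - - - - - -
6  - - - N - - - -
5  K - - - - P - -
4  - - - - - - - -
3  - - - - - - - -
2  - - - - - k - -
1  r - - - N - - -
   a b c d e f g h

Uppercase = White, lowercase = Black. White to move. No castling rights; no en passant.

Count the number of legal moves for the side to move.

2

White to move; king on a5.
In check: yes, from the black rook on a1.
Legal moves: Kb5, Kb4.
Count: 2.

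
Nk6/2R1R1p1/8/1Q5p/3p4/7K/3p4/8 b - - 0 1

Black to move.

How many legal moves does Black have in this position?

Black to move; king on b8.
In check: yes, from the white queen on b5.
Legal moves: Kxa8.
Count: 1.

1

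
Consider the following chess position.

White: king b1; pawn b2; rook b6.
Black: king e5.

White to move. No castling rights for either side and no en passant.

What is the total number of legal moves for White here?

White to move; king on b1.
In check: no.
Legal moves: Rb8, Rb7, Rh6, Rg6, Rf6, Re6+, Rd6, Rc6, Ra6, Rb5+, Rb4, Rb3, Kc2, Ka2, Kc1, Ka1, b3, b4.
Count: 18.

18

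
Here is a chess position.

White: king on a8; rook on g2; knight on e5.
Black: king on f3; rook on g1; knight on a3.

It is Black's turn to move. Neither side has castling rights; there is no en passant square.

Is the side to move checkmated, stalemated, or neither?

Black to move; black king on f3.
In check: yes, from the white knight on e5.
Legal moves for Black: Kf4, Ke4, Ke3, Kxg2.
Black is in check but has 4 legal moves → neither.

neither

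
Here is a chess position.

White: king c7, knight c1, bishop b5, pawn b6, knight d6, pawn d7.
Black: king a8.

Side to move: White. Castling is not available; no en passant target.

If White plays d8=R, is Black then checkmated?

yes

After d8=R: black king on a8; in check: yes, from the white rook on d8.
King squares — a7: attacked by Pb6; b7: attacked by Nd6; b8: attacked by Kc7.
Black has no legal moves → checkmate.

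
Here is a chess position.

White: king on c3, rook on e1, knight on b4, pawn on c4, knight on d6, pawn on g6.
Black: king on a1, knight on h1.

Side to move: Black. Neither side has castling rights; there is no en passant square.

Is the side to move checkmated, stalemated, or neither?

checkmate

Black to move; black king on a1.
In check: yes, from the white rook on e1.
King squares — b1: attacked by Re1; a2: attacked by Nb4; b2: attacked by Kc3.
Legal moves for Black: none.
In check with no legal moves → checkmate.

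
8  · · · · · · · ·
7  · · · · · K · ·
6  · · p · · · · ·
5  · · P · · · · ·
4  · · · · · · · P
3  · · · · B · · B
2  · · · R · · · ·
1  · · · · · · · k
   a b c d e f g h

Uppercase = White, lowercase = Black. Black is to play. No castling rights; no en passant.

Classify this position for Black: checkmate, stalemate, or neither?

Black to move; black king on h1.
In check: no.
King squares — g1: attacked by Be3; g2: attacked by Rd2; h2: attacked by Rd2.
Legal moves for Black: none.
Not in check and no legal moves → stalemate.

stalemate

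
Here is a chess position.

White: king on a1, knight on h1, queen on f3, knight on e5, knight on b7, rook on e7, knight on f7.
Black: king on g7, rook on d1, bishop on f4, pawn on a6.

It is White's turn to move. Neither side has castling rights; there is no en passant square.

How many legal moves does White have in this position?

White to move; king on a1.
In check: yes, from the black rook on d1.
Legal moves: Kb2, Ka2, Qxd1.
Count: 3.

3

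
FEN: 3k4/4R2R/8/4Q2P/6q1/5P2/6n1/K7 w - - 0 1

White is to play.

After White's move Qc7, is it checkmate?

After Qc7: black king on d8; in check: yes, from the white queen on c7.
King squares — c7: attacked by Re7; d7: attacked by Qc7; e7: attacked by Qc7; c8: attacked by Qc7; e8: attacked by Re7.
Black has no legal moves → checkmate.

yes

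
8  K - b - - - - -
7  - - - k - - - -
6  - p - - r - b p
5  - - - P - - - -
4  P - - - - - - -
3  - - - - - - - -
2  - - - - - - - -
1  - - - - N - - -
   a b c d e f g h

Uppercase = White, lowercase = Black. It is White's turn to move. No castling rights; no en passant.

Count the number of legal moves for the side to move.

White to move; king on a8.
In check: no.
Legal moves: Kb8, Ka7, Nf3, Nd3, Ng2, Nc2, dxe6+, d6, a5.
Count: 9.

9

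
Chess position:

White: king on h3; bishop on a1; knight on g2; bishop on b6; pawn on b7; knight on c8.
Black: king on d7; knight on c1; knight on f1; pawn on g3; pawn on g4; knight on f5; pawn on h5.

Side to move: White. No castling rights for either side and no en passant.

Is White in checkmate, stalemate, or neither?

White to move; white king on h3.
In check: yes, from the black pawn on g4.
King squares — g2: own knight; h2: attacked by Nf1; g3: attacked by Nf1; g4: attacked by Ph5; h4: attacked by Nf5.
Legal moves for White: none.
In check with no legal moves → checkmate.

checkmate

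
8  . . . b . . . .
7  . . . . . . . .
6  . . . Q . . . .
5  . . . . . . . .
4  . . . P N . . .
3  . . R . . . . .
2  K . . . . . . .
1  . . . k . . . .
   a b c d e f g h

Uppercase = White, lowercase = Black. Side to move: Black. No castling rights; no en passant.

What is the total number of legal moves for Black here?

Black to move; king on d1.
In check: no.
Legal moves: Be7, Bc7, Bf6, Bb6, Bg5, Ba5, Bh4, Ke2, Ke1.
Count: 9.

9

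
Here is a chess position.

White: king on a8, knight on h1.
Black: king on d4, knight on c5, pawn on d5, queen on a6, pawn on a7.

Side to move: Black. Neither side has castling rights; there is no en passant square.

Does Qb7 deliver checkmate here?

After Qb7: white king on a8; in check: yes, from the black queen on b7.
King squares — a7: attacked by Qb7; b7: attacked by Nc5; b8: attacked by Qb7.
White has no legal moves → checkmate.

yes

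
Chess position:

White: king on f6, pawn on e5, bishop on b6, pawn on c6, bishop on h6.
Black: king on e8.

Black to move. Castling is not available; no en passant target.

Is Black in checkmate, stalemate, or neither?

stalemate

Black to move; black king on e8.
In check: no.
King squares — d7: attacked by Pc6; e7: attacked by Kf6; f7: attacked by Kf6; d8: attacked by Bb6; f8: attacked by Bh6.
Legal moves for Black: none.
Not in check and no legal moves → stalemate.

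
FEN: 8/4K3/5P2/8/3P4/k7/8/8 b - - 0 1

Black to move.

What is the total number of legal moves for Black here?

Black to move; king on a3.
In check: no.
Legal moves: Kb4, Ka4, Kb3, Kb2, Ka2.
Count: 5.

5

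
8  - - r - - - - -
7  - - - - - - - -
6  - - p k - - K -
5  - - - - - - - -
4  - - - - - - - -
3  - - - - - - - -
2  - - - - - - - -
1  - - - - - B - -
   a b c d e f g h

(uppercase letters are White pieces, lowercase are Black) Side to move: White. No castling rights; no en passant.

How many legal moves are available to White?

White to move; king on g6.
In check: no.
Legal moves: Kh7, Kg7, Kf7, Kh6, Kf6, Kh5, Kg5, Kf5, Ba6, Bb5, Bc4, Bh3, Bd3, Bg2, Be2.
Count: 15.

15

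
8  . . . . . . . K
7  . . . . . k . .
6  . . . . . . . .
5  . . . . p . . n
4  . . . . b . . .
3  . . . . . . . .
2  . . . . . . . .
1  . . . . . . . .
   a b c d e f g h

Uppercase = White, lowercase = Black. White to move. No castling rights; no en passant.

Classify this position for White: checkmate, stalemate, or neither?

stalemate

White to move; white king on h8.
In check: no.
King squares — g7: attacked by Nh5; h7: attacked by Be4; g8: attacked by Kf7.
Legal moves for White: none.
Not in check and no legal moves → stalemate.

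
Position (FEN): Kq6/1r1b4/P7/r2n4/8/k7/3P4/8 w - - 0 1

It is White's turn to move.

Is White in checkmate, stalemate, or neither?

White to move; white king on a8.
In check: yes, from the black queen on b8.
King squares — a7: attacked by Rb7; b7: attacked by Qb8; b8: attacked by Rb7.
Legal moves for White: none.
In check with no legal moves → checkmate.

checkmate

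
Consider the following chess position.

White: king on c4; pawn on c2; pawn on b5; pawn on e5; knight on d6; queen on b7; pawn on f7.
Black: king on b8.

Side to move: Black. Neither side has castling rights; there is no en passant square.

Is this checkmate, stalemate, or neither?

Black to move; black king on b8.
In check: yes, from the white queen on b7.
King squares — a7: attacked by Qb7; b7: attacked by Nd6; c7: attacked by Qb7; a8: attacked by Qb7; c8: attacked by Nd6.
Legal moves for Black: none.
In check with no legal moves → checkmate.

checkmate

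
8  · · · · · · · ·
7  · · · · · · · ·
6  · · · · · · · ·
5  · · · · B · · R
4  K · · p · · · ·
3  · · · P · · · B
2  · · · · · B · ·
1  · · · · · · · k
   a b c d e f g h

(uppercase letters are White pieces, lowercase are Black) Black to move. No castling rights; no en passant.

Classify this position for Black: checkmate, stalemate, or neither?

Black to move; black king on h1.
In check: no.
King squares — g1: attacked by Bf2; g2: attacked by Bh3; h2: attacked by Be5.
Legal moves for Black: none.
Not in check and no legal moves → stalemate.

stalemate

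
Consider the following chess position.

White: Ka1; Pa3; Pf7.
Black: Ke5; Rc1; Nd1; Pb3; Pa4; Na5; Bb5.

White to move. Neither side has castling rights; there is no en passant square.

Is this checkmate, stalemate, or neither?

White to move; white king on a1.
In check: yes, from the black rook on c1.
King squares — b1: attacked by Rc1; a2: attacked by Pb3; b2: attacked by Nd1.
Legal moves for White: none.
In check with no legal moves → checkmate.

checkmate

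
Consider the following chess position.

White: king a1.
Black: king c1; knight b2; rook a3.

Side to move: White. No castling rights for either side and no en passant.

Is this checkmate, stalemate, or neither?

White to move; white king on a1.
In check: yes, from the black rook on a3.
King squares — b1: attacked by Kc1; a2: attacked by Ra3; b2: attacked by Kc1.
Legal moves for White: none.
In check with no legal moves → checkmate.

checkmate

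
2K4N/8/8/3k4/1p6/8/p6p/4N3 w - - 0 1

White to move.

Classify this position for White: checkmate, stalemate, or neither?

White to move; white king on c8.
In check: no.
Legal moves for White: Nf7, Ng6, Kd8, Kb8, Kd7, Kc7, Kb7, Nf3, Nd3, Ng2, Nc2.
White has 11 legal moves and is not in check → neither.

neither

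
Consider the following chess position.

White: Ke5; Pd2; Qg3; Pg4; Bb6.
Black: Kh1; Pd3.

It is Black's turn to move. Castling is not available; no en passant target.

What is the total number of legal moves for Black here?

Black to move; king on h1.
In check: no.
Legal moves: none.
Count: 0.

0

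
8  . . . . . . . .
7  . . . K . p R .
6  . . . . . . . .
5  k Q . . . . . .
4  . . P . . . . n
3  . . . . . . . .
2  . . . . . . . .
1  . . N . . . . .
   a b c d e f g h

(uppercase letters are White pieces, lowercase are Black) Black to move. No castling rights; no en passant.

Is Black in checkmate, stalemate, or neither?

Black to move; black king on a5.
In check: yes, from the white queen on b5.
King squares — a4: attacked by Qb5; b4: attacked by Qb5; b5: attacked by Pc4; a6: attacked by Qb5; b6: attacked by Qb5.
Legal moves for Black: none.
In check with no legal moves → checkmate.

checkmate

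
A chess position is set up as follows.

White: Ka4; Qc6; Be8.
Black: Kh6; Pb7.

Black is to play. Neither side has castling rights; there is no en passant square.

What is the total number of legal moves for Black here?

Black to move; king on h6.
In check: yes, from the white queen on c6.
Legal moves: Kh7, Kg7, Kg5, bxc6.
Count: 4.

4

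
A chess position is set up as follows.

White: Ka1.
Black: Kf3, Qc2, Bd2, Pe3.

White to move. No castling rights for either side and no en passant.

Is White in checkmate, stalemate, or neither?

stalemate

White to move; white king on a1.
In check: no.
King squares — b1: attacked by Qc2; a2: attacked by Qc2; b2: attacked by Qc2.
Legal moves for White: none.
Not in check and no legal moves → stalemate.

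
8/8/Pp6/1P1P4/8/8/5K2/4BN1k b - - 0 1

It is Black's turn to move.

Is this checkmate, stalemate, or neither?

stalemate

Black to move; black king on h1.
In check: no.
King squares — g1: attacked by Kf2; g2: attacked by Kf2; h2: attacked by Nf1.
Legal moves for Black: none.
Not in check and no legal moves → stalemate.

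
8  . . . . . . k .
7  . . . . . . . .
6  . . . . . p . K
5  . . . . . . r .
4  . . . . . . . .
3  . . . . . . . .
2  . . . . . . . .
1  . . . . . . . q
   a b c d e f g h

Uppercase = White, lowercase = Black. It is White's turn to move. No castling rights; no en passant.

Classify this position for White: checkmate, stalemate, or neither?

checkmate

White to move; white king on h6.
In check: yes, from the black queen on h1.
King squares — g5: attacked by Pf6; h5: attacked by Qh1; g6: attacked by Rg5; g7: attacked by Rg5; h7: attacked by Qh1.
Legal moves for White: none.
In check with no legal moves → checkmate.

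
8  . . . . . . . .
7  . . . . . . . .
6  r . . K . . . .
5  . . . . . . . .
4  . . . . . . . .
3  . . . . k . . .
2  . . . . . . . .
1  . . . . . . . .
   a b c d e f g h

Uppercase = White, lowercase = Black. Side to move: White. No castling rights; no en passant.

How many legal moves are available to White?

White to move; king on d6.
In check: yes, from the black rook on a6.
Legal moves: Ke7, Kd7, Kc7, Ke5, Kd5, Kc5.
Count: 6.

6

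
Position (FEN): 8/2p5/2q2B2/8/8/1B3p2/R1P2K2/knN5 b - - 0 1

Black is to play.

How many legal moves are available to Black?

0

Black to move; king on a1.
In check: yes, from the white rook on a2 and the white bishop on f6.
Legal moves: none.
Count: 0.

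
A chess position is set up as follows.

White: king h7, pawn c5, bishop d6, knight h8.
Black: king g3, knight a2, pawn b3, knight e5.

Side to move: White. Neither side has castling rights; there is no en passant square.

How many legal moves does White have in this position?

11

White to move; king on h7.
In check: no.
Legal moves: Nf7, Ng6, Kg8, Kg7, Kh6, Bf8, Bb8, Be7, Bc7, Bxe5+, c6.
Count: 11.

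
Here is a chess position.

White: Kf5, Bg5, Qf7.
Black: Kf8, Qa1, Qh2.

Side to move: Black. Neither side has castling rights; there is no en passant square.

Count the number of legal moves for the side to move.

1

Black to move; king on f8.
In check: yes, from the white queen on f7.
Legal moves: Kxf7.
Count: 1.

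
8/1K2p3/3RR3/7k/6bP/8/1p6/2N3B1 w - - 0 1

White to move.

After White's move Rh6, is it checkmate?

After Rh6: black king on h5; in check: yes, from the white rook on h6.
King squares — g4: own bishop; h4: attacked by Rh6; g5: attacked by Ph4; g6: attacked by Rd6; h6: attacked by Rd6.
Black has no legal moves → checkmate.

yes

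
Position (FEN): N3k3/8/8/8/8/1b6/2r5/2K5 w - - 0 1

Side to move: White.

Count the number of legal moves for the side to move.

White to move; king on c1.
In check: yes, from the black rook on c2.
Legal moves: Kd1, Kb1.
Count: 2.

2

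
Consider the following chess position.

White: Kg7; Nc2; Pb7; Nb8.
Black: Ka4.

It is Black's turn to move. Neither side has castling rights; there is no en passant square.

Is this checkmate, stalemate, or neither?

Black to move; black king on a4.
In check: no.
Legal moves for Black: Kb5, Ka5, Kb3.
Black has 3 legal moves and is not in check → neither.

neither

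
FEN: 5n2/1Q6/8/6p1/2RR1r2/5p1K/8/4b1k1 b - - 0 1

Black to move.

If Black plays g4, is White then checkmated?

After g4: white king on h3; in check: yes, from the black pawn on g4.
King squares — g2: attacked by Kg1; h2: attacked by Kg1; g3: attacked by Be1; g4: attacked by Rf4; h4: attacked by Be1.
White has no legal moves → checkmate.

yes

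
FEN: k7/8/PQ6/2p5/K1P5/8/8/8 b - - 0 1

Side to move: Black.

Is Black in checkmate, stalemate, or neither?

Black to move; black king on a8.
In check: no.
King squares — a7: attacked by Qb6; b7: attacked by Pa6; b8: attacked by Qb6.
Legal moves for Black: none.
Not in check and no legal moves → stalemate.

stalemate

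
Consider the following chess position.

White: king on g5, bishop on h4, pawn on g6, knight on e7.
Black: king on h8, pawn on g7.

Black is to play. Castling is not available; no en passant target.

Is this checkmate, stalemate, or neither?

Black to move; black king on h8.
In check: no.
King squares — g7: own pawn; h7: attacked by Pg6; g8: attacked by Ne7.
Legal moves for Black: none.
Not in check and no legal moves → stalemate.

stalemate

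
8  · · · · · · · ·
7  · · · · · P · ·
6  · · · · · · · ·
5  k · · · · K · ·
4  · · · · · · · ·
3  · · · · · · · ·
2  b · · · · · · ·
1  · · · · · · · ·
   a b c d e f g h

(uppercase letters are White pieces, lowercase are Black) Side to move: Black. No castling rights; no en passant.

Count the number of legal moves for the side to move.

Black to move; king on a5.
In check: no.
Legal moves: Kb6, Ka6, Kb5, Kb4, Ka4, Bxf7, Be6+, Bd5, Bc4, Bb3, Bb1+.
Count: 11.

11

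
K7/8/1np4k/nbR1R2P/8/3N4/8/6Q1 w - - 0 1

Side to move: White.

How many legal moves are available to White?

2

White to move; king on a8.
In check: yes, from the black knight on b6.
Legal moves: Kb8, Ka7.
Count: 2.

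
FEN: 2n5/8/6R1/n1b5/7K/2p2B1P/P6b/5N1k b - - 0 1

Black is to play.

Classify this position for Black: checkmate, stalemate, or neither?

checkmate

Black to move; black king on h1.
In check: yes, from the white bishop on f3.
King squares — g1: attacked by Rg6; g2: attacked by Bf3; h2: own bishop.
Legal moves for Black: none.
In check with no legal moves → checkmate.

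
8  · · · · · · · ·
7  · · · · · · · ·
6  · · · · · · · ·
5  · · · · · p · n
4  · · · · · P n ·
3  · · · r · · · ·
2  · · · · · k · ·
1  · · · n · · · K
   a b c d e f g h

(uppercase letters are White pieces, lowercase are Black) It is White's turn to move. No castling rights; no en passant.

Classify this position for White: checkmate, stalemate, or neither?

White to move; white king on h1.
In check: no.
King squares — g1: attacked by Kf2; g2: attacked by Kf2; h2: attacked by Ng4.
Legal moves for White: none.
Not in check and no legal moves → stalemate.

stalemate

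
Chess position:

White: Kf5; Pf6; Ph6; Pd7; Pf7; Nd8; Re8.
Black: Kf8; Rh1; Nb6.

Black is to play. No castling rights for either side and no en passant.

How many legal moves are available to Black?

Black to move; king on f8.
In check: yes, from the white rook on e8.
Legal moves: none.
Count: 0.

0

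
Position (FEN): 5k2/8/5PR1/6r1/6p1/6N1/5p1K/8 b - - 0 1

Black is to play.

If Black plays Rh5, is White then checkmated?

no

After Rh5: white king on h2; in check: yes, from the black rook on h5.
White has 2 legal replies: Kg2, Nxh5.
In check but a legal move exists → not checkmate.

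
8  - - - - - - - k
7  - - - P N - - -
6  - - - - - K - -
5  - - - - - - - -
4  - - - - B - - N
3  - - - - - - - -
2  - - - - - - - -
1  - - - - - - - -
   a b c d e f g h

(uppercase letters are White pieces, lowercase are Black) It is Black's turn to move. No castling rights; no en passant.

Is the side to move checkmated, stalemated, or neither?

Black to move; black king on h8.
In check: no.
King squares — g7: attacked by Kf6; h7: attacked by Be4; g8: attacked by Ne7.
Legal moves for Black: none.
Not in check and no legal moves → stalemate.

stalemate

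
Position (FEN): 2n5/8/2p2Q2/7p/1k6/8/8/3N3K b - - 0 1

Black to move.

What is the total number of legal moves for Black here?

13

Black to move; king on b4.
In check: no.
Legal moves: Ne7, Na7, Nd6, Nb6, Kc5, Kb5, Ka5, Kc4, Ka4, Kb3, Ka3, c5, h4.
Count: 13.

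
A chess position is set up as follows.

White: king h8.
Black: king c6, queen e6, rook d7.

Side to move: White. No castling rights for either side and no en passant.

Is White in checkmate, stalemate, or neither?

stalemate

White to move; white king on h8.
In check: no.
King squares — g7: attacked by Rd7; h7: attacked by Rd7; g8: attacked by Qe6.
Legal moves for White: none.
Not in check and no legal moves → stalemate.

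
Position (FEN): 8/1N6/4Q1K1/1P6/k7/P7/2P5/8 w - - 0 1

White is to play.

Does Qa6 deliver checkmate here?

yes

After Qa6: black king on a4; in check: yes, from the white queen on a6.
King squares — a3: attacked by Qa6; b3: attacked by Pc2; b4: attacked by Pa3; a5: attacked by Qa6; b5: attacked by Qa6.
Black has no legal moves → checkmate.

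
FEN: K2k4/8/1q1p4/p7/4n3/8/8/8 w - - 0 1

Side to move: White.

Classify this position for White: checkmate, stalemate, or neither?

stalemate

White to move; white king on a8.
In check: no.
King squares — a7: attacked by Qb6; b7: attacked by Qb6; b8: attacked by Qb6.
Legal moves for White: none.
Not in check and no legal moves → stalemate.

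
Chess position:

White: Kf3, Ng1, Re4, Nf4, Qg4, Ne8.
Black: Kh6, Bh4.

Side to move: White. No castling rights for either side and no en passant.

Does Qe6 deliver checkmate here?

no

After Qe6: black king on h6; in check: yes, from the white queen on e6.
Black has 3 legal replies: Kh7, Kg5, Bf6.
In check but a legal move exists → not checkmate.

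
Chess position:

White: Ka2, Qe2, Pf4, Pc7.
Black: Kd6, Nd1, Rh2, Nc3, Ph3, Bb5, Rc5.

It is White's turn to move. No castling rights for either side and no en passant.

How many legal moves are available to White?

White to move; king on a2.
In check: yes, from the black knight on c3.
Legal moves: Kb3, Ka3, Ka1.
Count: 3.

3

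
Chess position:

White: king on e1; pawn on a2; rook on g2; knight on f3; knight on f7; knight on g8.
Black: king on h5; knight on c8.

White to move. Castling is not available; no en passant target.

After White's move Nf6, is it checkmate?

yes

After Nf6: black king on h5; in check: yes, from the white knight on f6.
King squares — g4: attacked by Rg2; h4: attacked by Nf3; g5: attacked by Rg2; g6: attacked by Rg2; h6: attacked by Nf7.
Black has no legal moves → checkmate.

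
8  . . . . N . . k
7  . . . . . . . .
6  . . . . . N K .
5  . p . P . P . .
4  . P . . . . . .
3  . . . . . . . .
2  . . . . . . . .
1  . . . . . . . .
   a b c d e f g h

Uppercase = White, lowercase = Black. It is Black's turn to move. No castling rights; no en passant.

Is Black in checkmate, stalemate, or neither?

Black to move; black king on h8.
In check: no.
King squares — g7: attacked by Kg6; h7: attacked by Nf6; g8: attacked by Nf6.
Legal moves for Black: none.
Not in check and no legal moves → stalemate.

stalemate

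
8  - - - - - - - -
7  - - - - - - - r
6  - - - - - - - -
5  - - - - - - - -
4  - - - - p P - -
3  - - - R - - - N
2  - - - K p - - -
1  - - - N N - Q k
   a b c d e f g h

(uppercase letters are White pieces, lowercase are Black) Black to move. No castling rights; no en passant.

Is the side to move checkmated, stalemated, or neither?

Black to move; black king on h1.
In check: yes, from the white queen on g1.
King squares — g1: attacked by Nh3; g2: attacked by Ne1; h2: attacked by Qg1.
Legal moves for Black: none.
In check with no legal moves → checkmate.

checkmate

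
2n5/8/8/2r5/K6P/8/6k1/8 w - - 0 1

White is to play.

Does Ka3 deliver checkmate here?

no

After Ka3: black king on g2; in check: no.
Black is not in check, so this cannot be checkmate.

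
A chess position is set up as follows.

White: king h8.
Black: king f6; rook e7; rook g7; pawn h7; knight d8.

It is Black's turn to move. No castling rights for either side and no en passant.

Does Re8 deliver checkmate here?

yes

After Re8: white king on h8; in check: yes, from the black rook on e8.
King squares — g7: attacked by Kf6; h7: attacked by Rg7; g8: attacked by Rg7.
White has no legal moves → checkmate.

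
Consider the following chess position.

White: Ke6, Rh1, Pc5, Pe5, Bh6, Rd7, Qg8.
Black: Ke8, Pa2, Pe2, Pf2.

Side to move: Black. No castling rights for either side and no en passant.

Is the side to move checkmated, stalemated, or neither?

checkmate

Black to move; black king on e8.
In check: yes, from the white queen on g8.
King squares — d7: attacked by Ke6; e7: attacked by Ke6; f7: attacked by Ke6; d8: attacked by Rd7; f8: attacked by Bh6.
Legal moves for Black: none.
In check with no legal moves → checkmate.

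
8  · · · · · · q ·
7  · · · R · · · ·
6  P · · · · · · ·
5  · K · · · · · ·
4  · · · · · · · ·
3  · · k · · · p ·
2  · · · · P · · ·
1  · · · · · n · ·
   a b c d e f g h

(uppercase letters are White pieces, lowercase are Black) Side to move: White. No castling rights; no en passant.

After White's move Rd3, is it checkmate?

no

After Rd3: black king on c3; in check: yes, from the white rook on d3.
Black has 2 legal replies: Kc2, Kb2.
In check but a legal move exists → not checkmate.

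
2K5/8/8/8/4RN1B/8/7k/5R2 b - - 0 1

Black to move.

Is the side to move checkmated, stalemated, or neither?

stalemate

Black to move; black king on h2.
In check: no.
King squares — g1: attacked by Rf1; h1: attacked by Rf1; g2: attacked by Nf4; g3: attacked by Bh4; h3: attacked by Nf4.
Legal moves for Black: none.
Not in check and no legal moves → stalemate.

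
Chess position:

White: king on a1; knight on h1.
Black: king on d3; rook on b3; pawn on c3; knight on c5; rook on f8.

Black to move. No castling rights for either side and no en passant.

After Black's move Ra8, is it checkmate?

After Ra8: white king on a1; in check: yes, from the black rook on a8.
King squares — b1: attacked by Rb3; a2: attacked by Ra8; b2: attacked by Rb3.
White has no legal moves → checkmate.

yes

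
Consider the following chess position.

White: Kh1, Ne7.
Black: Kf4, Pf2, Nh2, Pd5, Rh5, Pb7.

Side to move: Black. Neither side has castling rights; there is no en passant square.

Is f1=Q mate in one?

yes

After f1=Q: white king on h1; in check: yes, from the black queen on f1.
King squares — g1: attacked by Qf1; g2: attacked by Qf1; h2: attacked by Rh5.
White has no legal moves → checkmate.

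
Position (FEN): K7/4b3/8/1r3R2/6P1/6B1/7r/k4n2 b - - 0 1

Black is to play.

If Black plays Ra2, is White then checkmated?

yes

After Ra2: white king on a8; in check: yes, from the black rook on a2.
King squares — a7: attacked by Ra2; b7: attacked by Rb5; b8: attacked by Rb5.
White has no legal moves → checkmate.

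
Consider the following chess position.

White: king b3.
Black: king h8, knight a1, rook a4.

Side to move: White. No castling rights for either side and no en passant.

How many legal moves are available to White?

White to move; king on b3.
In check: yes, from the black knight on a1.
Legal moves: Kxa4, Kc3, Kb2.
Count: 3.

3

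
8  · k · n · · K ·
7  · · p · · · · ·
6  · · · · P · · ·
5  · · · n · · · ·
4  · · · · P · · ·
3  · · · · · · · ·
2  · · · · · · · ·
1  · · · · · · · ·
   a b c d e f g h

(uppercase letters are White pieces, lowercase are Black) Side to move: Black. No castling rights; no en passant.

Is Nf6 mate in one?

no

After Nf6: white king on g8; in check: yes, from the black knight on f6.
White has 3 legal replies: Kh8, Kf8, Kg7.
In check but a legal move exists → not checkmate.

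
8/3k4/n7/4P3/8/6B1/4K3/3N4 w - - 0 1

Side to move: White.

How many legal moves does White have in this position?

17

White to move; king on e2.
In check: no.
Legal moves: Bh4, Bf4, Bh2, Bf2, Be1, Kf3, Ke3, Kd3, Kf2, Kd2, Kf1, Ke1, Ne3, Nc3, Nf2, Nb2, e6+.
Count: 17.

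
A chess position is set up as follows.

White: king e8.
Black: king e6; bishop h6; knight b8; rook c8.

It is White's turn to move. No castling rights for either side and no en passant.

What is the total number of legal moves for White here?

0

White to move; king on e8.
In check: yes, from the black rook on c8.
Legal moves: none.
Count: 0.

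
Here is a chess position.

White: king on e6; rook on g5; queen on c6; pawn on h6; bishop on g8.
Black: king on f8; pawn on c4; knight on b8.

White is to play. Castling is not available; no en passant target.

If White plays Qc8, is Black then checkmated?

After Qc8: black king on f8; in check: yes, from the white queen on c8.
King squares — e7: attacked by Ke6; f7: attacked by Ke6; g7: attacked by Rg5; e8: attacked by Qc8; g8: attacked by Rg5.
Black has no legal moves → checkmate.

yes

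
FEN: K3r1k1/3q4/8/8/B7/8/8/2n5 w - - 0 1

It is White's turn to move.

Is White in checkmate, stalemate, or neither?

checkmate

White to move; white king on a8.
In check: yes, from the black rook on e8.
King squares — a7: attacked by Qd7; b7: attacked by Qd7; b8: attacked by Re8.
Legal moves for White: none.
In check with no legal moves → checkmate.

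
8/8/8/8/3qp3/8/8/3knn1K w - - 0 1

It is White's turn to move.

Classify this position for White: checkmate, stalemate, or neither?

stalemate

White to move; white king on h1.
In check: no.
King squares — g1: attacked by Qd4; g2: attacked by Ne1; h2: attacked by Nf1.
Legal moves for White: none.
Not in check and no legal moves → stalemate.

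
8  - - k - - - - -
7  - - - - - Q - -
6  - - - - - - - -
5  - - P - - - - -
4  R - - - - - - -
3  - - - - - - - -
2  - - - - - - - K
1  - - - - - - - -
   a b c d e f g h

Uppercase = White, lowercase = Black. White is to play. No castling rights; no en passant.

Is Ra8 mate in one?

After Ra8: black king on c8; in check: yes, from the white rook on a8.
King squares — b7: attacked by Qf7; c7: attacked by Qf7; d7: attacked by Qf7; b8: attacked by Ra8; d8: attacked by Ra8.
Black has no legal moves → checkmate.

yes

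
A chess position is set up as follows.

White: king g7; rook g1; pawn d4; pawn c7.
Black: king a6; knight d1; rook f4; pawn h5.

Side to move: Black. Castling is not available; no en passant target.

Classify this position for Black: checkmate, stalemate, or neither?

neither

Black to move; black king on a6.
In check: no.
Legal moves for Black include: Kb7, Ka7, Kb6, Kb5, Ka5, Rf8, Rf7+, Rf6, Rf5, Rh4, Rg4+, Re4, Rxd4, Rf3, Rf2, Rf1, Ne3, Nc3, ... (list truncated; more exist).
Black has legal moves and is not in check → neither.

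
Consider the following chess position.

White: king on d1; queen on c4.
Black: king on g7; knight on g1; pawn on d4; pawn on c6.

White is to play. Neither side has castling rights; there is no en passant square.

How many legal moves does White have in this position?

23

White to move; king on d1.
In check: no.
Legal moves: Qg8+, Qf7+, Qe6, Qxc6, Qa6, Qd5, Qc5, Qb5, Qxd4+, Qb4, Qa4, Qd3, Qc3, Qb3, Qe2, Qc2, Qa2, Qf1, Qc1, Kd2, Kc2, Ke1, Kc1.
Count: 23.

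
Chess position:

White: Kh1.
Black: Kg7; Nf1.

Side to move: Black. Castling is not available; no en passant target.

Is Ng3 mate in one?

no

After Ng3: white king on h1; in check: yes, from the black knight on g3.
White has 3 legal replies: Kh2, Kg2, Kg1.
In check but a legal move exists → not checkmate.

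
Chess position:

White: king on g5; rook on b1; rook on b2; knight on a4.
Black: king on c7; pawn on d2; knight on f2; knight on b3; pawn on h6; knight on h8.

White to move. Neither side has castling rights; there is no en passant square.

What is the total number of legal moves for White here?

White to move; king on g5.
In check: yes, from the black pawn on h6.
Legal moves: Kxh6, Kf6, Kh5, Kf5, Kh4, Kf4.
Count: 6.

6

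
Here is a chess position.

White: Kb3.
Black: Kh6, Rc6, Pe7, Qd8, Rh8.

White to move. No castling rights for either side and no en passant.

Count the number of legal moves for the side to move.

White to move; king on b3.
In check: no.
Legal moves: Kb4, Ka4, Ka3, Kb2, Ka2.
Count: 5.

5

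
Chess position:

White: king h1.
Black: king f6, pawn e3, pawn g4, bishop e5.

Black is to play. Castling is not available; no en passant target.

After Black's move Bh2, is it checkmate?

no

After Bh2: white king on h1; in check: no.
White is not in check, so this cannot be checkmate.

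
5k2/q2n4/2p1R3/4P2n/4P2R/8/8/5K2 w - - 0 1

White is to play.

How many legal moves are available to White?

16

White to move; king on f1.
In check: no.
Legal moves: Re8+, Re7, Rh6, Rg6, Rf6+, Rd6, Rxc6, Rxh5, Rg4, Rf4+, Rh3, Rh2, Rh1, Kg2, Ke2, Ke1.
Count: 16.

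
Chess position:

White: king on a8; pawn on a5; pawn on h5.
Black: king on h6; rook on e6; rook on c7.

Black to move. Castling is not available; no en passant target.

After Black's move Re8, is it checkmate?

yes

After Re8: white king on a8; in check: yes, from the black rook on e8.
King squares — a7: attacked by Rc7; b7: attacked by Rc7; b8: attacked by Re8.
White has no legal moves → checkmate.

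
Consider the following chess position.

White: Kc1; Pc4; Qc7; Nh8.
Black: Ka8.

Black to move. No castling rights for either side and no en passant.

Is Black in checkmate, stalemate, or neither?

stalemate

Black to move; black king on a8.
In check: no.
King squares — a7: attacked by Qc7; b7: attacked by Qc7; b8: attacked by Qc7.
Legal moves for Black: none.
Not in check and no legal moves → stalemate.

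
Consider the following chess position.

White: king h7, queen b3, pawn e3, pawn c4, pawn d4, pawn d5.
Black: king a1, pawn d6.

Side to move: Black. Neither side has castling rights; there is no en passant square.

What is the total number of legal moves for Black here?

0

Black to move; king on a1.
In check: no.
Legal moves: none.
Count: 0.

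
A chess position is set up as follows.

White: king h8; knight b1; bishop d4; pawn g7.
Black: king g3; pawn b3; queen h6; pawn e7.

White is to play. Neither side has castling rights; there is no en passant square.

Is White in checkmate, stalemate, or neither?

neither

White to move; white king on h8.
In check: yes, from the black queen on h6.
King squares — g7: own pawn; h7: attacked by Qh6; g8: available.
Legal moves for White: Kg8.
White is in check but has 1 legal move → neither.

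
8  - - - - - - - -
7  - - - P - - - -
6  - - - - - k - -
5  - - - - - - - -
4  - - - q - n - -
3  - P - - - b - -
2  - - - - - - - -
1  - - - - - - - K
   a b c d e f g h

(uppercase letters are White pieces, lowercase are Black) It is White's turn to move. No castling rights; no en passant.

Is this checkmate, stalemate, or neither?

neither

White to move; white king on h1.
In check: yes, from the black bishop on f3.
Legal moves for White: Kh2.
White is in check but has 1 legal move → neither.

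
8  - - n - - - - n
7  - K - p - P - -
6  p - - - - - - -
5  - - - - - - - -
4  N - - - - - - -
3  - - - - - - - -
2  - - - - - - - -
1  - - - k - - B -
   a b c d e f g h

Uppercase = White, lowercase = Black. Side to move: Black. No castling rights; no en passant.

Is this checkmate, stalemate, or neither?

Black to move; black king on d1.
In check: no.
Legal moves for Black: Nxf7, Ng6, Ne7, Na7, Nd6+, Nb6, Ke2, Kd2, Kc2, Ke1, Kc1, d6, a5, d5.
Black has 14 legal moves and is not in check → neither.

neither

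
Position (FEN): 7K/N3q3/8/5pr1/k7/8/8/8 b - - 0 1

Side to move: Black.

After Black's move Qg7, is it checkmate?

yes

After Qg7: white king on h8; in check: yes, from the black queen on g7.
King squares — g7: attacked by Rg5; h7: attacked by Qg7; g8: attacked by Qg7.
White has no legal moves → checkmate.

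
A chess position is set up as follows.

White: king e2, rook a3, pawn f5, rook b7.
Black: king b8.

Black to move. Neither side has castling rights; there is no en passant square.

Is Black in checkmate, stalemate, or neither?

Black to move; black king on b8.
In check: yes, from the white rook on b7.
Legal moves for Black: Kc8, Kxb7.
Black is in check but has 2 legal moves → neither.

neither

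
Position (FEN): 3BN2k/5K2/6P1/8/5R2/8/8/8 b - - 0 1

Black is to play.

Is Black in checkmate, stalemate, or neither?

Black to move; black king on h8.
In check: no.
King squares — g7: attacked by Kf7; h7: attacked by Pg6; g8: attacked by Kf7.
Legal moves for Black: none.
Not in check and no legal moves → stalemate.

stalemate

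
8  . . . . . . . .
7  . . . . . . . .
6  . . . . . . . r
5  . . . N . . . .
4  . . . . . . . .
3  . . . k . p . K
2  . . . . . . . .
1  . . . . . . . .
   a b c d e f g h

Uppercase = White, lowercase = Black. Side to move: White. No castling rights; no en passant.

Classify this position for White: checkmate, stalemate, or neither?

White to move; white king on h3.
In check: yes, from the black rook on h6.
Legal moves for White: Kg4, Kg3.
White is in check but has 2 legal moves → neither.

neither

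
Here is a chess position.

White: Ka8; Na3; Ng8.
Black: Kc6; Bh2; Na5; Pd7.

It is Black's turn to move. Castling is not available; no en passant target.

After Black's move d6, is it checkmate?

no

After d6: white king on a8; in check: no.
White is not in check, so this cannot be checkmate.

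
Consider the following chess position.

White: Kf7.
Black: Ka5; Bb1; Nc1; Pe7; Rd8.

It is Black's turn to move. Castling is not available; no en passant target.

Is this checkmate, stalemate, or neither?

neither

Black to move; black king on a5.
In check: no.
Legal moves for Black include: Rh8, Rg8, Rf8+, Re8, Rc8, Rb8, Ra8, Rd7, Rd6, Rd5, Rd4, Rd3, Rd2, Rd1, Kb6, Ka6, Kb5, Kb4, ... (list truncated; more exist).
Black has legal moves and is not in check → neither.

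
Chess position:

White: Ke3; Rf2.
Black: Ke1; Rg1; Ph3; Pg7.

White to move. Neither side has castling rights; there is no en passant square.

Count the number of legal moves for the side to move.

19

White to move; king on e3.
In check: no.
Legal moves: Kf4, Ke4, Kd4, Kf3, Kd3, Rf8, Rf7, Rf6, Rf5, Rf4, Rf3, Rh2, Rg2, Re2+, Rd2, Rc2, Rb2, Ra2, Rf1+.
Count: 19.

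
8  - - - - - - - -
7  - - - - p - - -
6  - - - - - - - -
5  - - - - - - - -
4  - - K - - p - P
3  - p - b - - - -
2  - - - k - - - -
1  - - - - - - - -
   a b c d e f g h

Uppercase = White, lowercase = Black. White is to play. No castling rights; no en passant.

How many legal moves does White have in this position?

White to move; king on c4.
In check: yes, from the black bishop on d3.
Legal moves: Kd5, Kc5, Kd4, Kb4, Kxb3.
Count: 5.

5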